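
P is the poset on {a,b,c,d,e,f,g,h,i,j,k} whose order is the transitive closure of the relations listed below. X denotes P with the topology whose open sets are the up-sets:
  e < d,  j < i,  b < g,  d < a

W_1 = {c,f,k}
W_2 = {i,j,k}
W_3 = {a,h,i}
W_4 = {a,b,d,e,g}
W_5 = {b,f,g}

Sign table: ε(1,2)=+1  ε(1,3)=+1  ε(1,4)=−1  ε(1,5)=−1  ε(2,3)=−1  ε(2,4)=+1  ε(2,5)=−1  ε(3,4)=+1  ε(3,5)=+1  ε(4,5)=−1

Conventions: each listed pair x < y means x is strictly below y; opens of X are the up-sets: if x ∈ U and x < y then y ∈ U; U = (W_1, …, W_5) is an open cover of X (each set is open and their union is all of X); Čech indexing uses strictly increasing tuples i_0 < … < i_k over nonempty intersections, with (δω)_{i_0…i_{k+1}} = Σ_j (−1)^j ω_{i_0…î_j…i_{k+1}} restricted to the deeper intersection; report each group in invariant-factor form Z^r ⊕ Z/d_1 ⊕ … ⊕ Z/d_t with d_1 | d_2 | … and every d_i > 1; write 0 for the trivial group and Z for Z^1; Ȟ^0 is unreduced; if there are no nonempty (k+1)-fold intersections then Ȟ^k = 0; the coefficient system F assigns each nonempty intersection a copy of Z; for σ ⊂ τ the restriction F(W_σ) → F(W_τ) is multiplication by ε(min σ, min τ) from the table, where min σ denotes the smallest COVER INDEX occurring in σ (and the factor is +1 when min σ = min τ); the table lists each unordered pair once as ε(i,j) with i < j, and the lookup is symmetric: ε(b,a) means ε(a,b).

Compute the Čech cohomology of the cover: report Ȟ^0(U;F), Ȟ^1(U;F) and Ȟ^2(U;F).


intersection data:
  W12={k} W15={f} W23={i} W34={a} W45={b,g}
C dims 5,5; δ0: rk 5, SNF 1^4·2
Ȟ^0 = (5 − 5) − 0 = 0, so Ȟ^0 ≅ 0
Ȟ^1 = (5 − 0) − 5 = 0 plus torsion [2], so Ȟ^1 ≅ Z/2
Ȟ^2 = (0 − 0) − 0 = 0, so Ȟ^2 ≅ 0

Ȟ^0 = 0,  Ȟ^1 = Z/2,  Ȟ^2 = 0


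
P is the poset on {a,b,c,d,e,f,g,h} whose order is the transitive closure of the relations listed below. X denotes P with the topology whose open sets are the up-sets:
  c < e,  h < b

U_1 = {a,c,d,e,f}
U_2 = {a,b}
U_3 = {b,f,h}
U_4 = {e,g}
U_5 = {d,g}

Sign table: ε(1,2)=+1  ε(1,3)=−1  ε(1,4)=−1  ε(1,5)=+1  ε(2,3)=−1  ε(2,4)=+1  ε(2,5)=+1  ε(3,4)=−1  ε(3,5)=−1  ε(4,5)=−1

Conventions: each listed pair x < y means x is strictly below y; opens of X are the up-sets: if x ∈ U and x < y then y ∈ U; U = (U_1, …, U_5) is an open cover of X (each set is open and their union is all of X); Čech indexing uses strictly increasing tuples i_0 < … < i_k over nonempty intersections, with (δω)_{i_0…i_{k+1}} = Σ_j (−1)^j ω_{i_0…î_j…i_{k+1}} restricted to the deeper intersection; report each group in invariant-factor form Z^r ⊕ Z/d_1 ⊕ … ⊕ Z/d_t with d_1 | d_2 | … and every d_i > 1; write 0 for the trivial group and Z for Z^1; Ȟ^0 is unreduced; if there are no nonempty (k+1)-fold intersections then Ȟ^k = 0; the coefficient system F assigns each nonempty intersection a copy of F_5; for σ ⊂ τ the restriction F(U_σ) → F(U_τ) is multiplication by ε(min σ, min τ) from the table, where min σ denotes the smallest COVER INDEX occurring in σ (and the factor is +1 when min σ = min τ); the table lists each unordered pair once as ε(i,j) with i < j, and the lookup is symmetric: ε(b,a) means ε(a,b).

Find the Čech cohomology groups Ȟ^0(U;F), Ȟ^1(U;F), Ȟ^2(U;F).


nerve simplices:
  U12={a} U13={f} U14={e} U15={d} U23={b} U45={g}
C dims 5,6; δ0: rk_F5 4
degree 0: 5−4−0 = 1 → Ȟ^0 ≅ Z/5
degree 1: 6−0−4 = 2 → Ȟ^1 ≅ Z/5 ⊕ Z/5
degree 2: 0−0−0 = 0 → Ȟ^2 ≅ 0

Ȟ^0 ≅ Z/5,  Ȟ^1 ≅ Z/5 ⊕ Z/5,  Ȟ^2 ≅ 0


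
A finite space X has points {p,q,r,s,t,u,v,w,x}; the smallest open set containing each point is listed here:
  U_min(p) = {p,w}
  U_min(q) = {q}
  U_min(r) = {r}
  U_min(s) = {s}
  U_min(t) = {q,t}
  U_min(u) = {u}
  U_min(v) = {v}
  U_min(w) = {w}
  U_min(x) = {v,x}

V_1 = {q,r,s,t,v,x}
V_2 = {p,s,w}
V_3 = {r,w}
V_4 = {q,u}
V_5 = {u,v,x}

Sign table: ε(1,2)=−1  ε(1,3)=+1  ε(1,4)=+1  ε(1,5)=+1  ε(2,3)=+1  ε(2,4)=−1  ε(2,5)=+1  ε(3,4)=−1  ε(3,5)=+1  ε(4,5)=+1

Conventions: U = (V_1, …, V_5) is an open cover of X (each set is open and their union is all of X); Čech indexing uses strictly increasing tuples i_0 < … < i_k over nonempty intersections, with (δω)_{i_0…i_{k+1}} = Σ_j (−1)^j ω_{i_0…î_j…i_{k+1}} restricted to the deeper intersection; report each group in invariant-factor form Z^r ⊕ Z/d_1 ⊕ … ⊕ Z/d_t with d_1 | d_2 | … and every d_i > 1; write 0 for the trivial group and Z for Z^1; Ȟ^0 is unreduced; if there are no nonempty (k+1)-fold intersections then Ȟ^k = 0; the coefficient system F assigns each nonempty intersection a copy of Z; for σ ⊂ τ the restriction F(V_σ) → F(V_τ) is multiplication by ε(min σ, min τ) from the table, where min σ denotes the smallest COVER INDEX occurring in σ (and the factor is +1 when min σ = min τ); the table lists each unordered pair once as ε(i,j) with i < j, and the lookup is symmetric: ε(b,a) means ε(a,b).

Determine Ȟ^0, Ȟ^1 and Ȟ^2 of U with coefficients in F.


Ȟ^0(U;F) ≅ 0; Ȟ^1(U;F) ≅ Z ⊕ Z/2; Ȟ^2(U;F) ≅ 0

nonempty overlaps:
  V12={s} V13={r} V14={q} V15={v,x} V23={w} V45={u}
C dims 5,6; δ0: rk 5, SNF 1^4·2
degree 0: 5−5−0 = 0 → Ȟ^0 ≅ 0
degree 1: 6−0−5 = 1 plus torsion [2] → Ȟ^1 ≅ Z ⊕ Z/2
degree 2: 0−0−0 = 0 → Ȟ^2 ≅ 0


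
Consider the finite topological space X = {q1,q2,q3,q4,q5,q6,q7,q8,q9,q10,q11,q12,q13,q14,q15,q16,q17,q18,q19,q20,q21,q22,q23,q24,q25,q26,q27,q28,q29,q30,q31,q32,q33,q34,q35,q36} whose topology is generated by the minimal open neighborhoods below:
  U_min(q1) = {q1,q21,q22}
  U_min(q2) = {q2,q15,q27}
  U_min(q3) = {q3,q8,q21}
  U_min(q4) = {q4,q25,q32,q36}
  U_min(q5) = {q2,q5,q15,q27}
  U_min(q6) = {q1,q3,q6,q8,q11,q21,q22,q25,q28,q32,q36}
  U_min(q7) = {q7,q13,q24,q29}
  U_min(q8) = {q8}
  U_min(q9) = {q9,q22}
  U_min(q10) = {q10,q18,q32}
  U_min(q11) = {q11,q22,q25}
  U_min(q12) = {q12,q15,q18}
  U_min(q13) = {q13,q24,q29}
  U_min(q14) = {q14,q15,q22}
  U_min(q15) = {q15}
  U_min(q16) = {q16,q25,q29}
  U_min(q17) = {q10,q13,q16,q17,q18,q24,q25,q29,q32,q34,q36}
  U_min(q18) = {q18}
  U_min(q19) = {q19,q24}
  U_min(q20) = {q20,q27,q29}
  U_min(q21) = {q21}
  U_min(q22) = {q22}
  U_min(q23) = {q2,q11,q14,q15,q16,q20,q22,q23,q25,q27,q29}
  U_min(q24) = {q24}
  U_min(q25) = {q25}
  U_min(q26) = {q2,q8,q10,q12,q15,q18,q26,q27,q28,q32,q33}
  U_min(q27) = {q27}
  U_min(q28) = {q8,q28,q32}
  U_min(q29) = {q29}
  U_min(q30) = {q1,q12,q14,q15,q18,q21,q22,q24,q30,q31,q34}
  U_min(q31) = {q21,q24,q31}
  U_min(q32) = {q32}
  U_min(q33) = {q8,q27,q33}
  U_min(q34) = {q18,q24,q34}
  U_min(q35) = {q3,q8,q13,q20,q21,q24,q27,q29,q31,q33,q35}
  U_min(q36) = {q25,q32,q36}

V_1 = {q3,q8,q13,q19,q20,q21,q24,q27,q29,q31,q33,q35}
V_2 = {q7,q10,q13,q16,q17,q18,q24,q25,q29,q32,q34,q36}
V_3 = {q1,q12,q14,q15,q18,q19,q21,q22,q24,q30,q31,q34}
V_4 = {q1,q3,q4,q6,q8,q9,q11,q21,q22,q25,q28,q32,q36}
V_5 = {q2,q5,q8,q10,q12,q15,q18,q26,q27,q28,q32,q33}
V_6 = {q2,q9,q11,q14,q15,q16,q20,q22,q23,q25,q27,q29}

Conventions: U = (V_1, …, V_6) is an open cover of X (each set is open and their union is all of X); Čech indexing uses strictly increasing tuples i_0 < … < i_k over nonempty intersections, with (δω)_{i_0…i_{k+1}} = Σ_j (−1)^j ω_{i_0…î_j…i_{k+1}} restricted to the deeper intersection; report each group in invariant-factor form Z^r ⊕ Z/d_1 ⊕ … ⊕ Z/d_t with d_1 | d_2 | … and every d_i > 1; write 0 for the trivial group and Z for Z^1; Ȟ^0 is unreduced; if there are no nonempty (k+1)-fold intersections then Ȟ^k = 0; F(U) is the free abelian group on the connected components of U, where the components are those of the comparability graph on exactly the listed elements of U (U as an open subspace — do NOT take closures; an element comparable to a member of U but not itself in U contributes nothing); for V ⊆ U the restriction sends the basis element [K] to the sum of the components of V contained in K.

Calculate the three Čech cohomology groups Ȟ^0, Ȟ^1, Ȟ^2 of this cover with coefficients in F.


nonempty overlaps:
  V12={q13,q24,q29} V13={q19,q21,q24,q31} V14={q3,q8,q21} V15={q8,q27,q33} V16={q20,q27,q29} V23={q18,q24,q34} V24={q25,q32,q36} V25={q10,q18,q32} V26={q16,q25,q29} V34={q1,q21,q22} V35={q12,q15,q18} V36={q14,q15,q22} V45={q8,q28,q32} V46={q9,q11,q22,q25} V56={q2,q15,q27}
  V123={q24} V126={q29} V134={q21} V145={q8} V156={q27} V235={q18} V245={q32} V246={q25} V346={q22} V356={q15}
components per intersection:
  V1: {q3,q8,q13,q19,q20,q21,q24,q27,q29,q31,q33,q35}
  V2: {q7,q10,q13,q16,q17,q18,q24,q25,q29,q32,q34,q36}
  V3: {q1,q12,q14,q15,q18,q19,q21,q22,q24,q30,q31,q34}
  V4: {q1,q3,q4,q6,q8,q9,q11,q21,q22,q25,q28,q32,q36}
  V5: {q2,q5,q8,q10,q12,q15,q18,q26,q27,q28,q32,q33}
  V6: {q2,q9,q11,q14,q15,q16,q20,q22,q23,q25,q27,q29}
  V12: {q13,q24,q29}
  V13: {q19,q21,q24,q31}
  V14: {q3,q8,q21}
  V15: {q8,q27,q33}
  V16: {q20,q27,q29}
  V23: {q18,q24,q34}
  V24: {q25,q32,q36}
  V25: {q10,q18,q32}
  V26: {q16,q25,q29}
  V34: {q1,q21,q22}
  V35: {q12,q15,q18}
  V36: {q14,q15,q22}
  V45: {q8,q28,q32}
  V46: {q9,q11,q22,q25}
  V56: {q2,q15,q27}
  V123: {q24}
  V126: {q29}
  V134: {q21}
  V145: {q8}
  V156: {q27}
  V235: {q18}
  V245: {q32}
  V246: {q25}
  V346: {q22}
  V356: {q15}
C dims 6,15,10; δ0: rk 5, SNF 1^5; δ1: rk 10, SNF 1^9·2
degree 0: 6−5−0 = 1 → Ȟ^0 ≅ Z
degree 1: 15−10−5 = 0 → Ȟ^1 ≅ 0
degree 2: 10−0−10 = 0 plus torsion [2] → Ȟ^2 ≅ Z/2

Ȟ^0 ≅ Z, Ȟ^1 ≅ 0, Ȟ^2 ≅ Z/2


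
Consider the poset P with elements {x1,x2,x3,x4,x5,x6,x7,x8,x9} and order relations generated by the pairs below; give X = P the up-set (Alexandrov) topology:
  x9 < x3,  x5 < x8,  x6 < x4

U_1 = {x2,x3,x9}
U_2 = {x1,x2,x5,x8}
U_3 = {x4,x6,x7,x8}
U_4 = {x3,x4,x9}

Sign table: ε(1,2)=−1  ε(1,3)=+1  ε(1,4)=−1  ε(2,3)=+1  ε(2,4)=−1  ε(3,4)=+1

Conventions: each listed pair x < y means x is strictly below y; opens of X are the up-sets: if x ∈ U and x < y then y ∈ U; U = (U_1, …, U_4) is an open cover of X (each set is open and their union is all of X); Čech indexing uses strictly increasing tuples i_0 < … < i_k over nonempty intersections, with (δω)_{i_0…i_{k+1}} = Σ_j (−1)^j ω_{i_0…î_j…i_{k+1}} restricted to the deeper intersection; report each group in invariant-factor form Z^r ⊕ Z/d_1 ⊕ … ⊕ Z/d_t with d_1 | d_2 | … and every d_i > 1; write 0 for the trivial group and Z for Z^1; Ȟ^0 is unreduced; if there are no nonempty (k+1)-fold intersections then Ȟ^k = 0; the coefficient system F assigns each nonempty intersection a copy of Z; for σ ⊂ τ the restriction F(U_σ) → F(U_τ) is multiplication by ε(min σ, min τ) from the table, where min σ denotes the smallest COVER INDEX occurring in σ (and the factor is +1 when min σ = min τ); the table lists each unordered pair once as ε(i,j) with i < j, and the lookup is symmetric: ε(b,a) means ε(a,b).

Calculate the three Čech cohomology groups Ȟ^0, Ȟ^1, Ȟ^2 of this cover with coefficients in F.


Ȟ^0 ≅ Z, Ȟ^1 ≅ Z and Ȟ^2 ≅ 0

nonempty intersections:
  U12={x2} U14={x3,x9} U23={x8} U34={x4}
C dims 4,4; δ0: rk 3, SNF 1^3
Ȟ^0: (4−3)−0=1 ⇒ Z
Ȟ^1: (4−0)−3=1 ⇒ Z
Ȟ^2: (0−0)−0=0 ⇒ 0


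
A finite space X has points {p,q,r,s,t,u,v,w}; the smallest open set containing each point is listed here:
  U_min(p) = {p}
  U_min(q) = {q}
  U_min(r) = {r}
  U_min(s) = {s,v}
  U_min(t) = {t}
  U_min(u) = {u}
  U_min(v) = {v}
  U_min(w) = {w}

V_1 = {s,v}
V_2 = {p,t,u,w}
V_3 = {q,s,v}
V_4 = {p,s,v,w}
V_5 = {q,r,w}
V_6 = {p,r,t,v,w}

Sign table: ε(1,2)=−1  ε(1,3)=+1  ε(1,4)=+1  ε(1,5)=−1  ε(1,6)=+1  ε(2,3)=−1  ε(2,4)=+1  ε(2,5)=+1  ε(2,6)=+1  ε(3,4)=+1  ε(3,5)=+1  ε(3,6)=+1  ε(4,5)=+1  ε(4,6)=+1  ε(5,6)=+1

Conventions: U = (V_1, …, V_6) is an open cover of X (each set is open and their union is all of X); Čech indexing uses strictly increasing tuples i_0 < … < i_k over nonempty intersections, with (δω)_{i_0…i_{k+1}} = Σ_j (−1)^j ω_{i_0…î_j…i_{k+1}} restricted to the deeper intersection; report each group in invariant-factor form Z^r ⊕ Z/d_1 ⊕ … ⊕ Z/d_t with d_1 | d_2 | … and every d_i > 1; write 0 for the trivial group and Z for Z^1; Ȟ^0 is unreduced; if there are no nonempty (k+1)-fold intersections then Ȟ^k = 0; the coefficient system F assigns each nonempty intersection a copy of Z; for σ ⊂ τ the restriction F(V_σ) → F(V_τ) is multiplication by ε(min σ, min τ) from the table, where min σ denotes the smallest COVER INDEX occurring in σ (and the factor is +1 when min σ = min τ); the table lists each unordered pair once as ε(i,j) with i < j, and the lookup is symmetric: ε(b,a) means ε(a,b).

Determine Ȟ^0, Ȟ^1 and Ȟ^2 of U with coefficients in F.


nerve simplices:
  V13={s,v} V14={s,v} V16={v} V24={p,w} V25={w} V26={p,t,w} V34={s,v} V35={q} V36={v} V45={w} V46={p,v,w} V56={r,w}
  V134={s,v} V136={v} V146={v} V245={w} V246={p,w} V256={w} V346={v} V456={w}
  V1346={v} V2456={w}
C dims 6,12,8,2; δ0: rk 5, SNF 1^5; δ1: rk 6, SNF 1^6; δ2: rk 2, SNF 1^2
degree 0: 6−5−0 = 1 → Ȟ^0 ≅ Z
degree 1: 12−6−5 = 1 → Ȟ^1 ≅ Z
degree 2: 8−2−6 = 0 → Ȟ^2 ≅ 0

Ȟ^0 ≅ Z, Ȟ^1 ≅ Z and Ȟ^2 ≅ 0


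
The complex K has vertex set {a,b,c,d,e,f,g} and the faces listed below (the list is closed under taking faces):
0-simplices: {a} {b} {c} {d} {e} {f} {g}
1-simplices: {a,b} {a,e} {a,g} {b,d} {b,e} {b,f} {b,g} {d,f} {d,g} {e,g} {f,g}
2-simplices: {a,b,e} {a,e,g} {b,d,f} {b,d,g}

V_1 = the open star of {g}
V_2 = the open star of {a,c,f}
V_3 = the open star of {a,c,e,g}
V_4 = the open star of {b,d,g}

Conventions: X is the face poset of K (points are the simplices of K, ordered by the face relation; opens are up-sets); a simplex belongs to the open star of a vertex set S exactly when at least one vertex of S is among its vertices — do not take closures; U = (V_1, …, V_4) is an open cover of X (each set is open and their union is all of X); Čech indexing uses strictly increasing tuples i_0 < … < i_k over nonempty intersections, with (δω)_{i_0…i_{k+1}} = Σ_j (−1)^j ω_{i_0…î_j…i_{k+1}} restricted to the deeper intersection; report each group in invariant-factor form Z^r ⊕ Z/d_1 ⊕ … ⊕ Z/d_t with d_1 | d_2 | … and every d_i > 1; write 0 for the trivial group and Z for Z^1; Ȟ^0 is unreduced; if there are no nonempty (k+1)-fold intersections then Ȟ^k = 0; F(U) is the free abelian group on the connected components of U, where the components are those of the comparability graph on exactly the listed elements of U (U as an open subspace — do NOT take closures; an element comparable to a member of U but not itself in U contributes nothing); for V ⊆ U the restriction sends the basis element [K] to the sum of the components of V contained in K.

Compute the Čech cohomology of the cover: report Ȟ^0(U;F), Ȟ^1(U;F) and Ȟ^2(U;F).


nerve simplices:
  V1={{g},{a,g},{b,g},{d,g},{e,g},{f,g},{a,e,g},{b,d,g}} V2={{a},{c},{f},{a,b},{a,e},{a,g},{b,f},{d,f},{f,g},{a,b,e},{a,e,g},{b,d,f}} V3={{a},{c},{e},{g},{a,b},{a,e},{a,g},{b,e},{b,g},{d,g},{e,g},{f,g},{a,b,e},{a,e,g},{b,d,g}} V4={{b},{d},{g},{a,b},{a,g},{b,d},{b,e},{b,f},{b,g},{d,f},{d,g},{e,g},{f,g},{a,b,e},{a,e,g},{b,d,f},{b,d,g}}
  V12={{a,g},{f,g},{a,e,g}} V13={{g},{a,g},{b,g},{d,g},{e,g},{f,g},{a,e,g},{b,d,g}} V14={{g},{a,g},{b,g},{d,g},{e,g},{f,g},{a,e,g},{b,d,g}} V23={{a},{c},{a,b},{a,e},{a,g},{f,g},{a,b,e},{a,e,g}} V24={{a,b},{a,g},{b,f},{d,f},{f,g},{a,b,e},{a,e,g},{b,d,f}} V34={{g},{a,b},{a,g},{b,e},{b,g},{d,g},{e,g},{f,g},{a,b,e},{a,e,g},{b,d,g}}
  V123={{a,g},{f,g},{a,e,g}} V124={{a,g},{f,g},{a,e,g}} V134={{g},{a,g},{b,g},{d,g},{e,g},{f,g},{a,e,g},{b,d,g}} V234={{a,b},{a,g},{f,g},{a,b,e},{a,e,g}}
  V1234={{a,g},{f,g},{a,e,g}}
components per intersection:
  V1: {{g},{a,g},{b,g},{d,g},{e,g},{f,g},{a,e,g},{b,d,g}}
  V2: {{a},{a,b},{a,e},{a,g},{a,b,e},{a,e,g}} {{c}} {{f},{b,f},{d,f},{f,g},{b,d,f}}
  V3: {{a},{e},{g},{a,b},{a,e},{a,g},{b,e},{b,g},{d,g},{e,g},{f,g},{a,b,e},{a,e,g},{b,d,g}} {{c}}
  V4: {{b},{d},{g},{a,b},{a,g},{b,d},{b,e},{b,f},{b,g},{d,f},{d,g},{e,g},{f,g},{a,b,e},{a,e,g},{b,d,f},{b,d,g}}
  V12: {{a,g},{a,e,g}} {{f,g}}
  V13: {{g},{a,g},{b,g},{d,g},{e,g},{f,g},{a,e,g},{b,d,g}}
  V14: {{g},{a,g},{b,g},{d,g},{e,g},{f,g},{a,e,g},{b,d,g}}
  V23: {{a},{a,b},{a,e},{a,g},{a,b,e},{a,e,g}} {{c}} {{f,g}}
  V24: {{a,b},{a,b,e}} {{a,g},{a,e,g}} {{b,f},{d,f},{b,d,f}} {{f,g}}
  V34: {{g},{a,g},{b,g},{d,g},{e,g},{f,g},{a,e,g},{b,d,g}} {{a,b},{b,e},{a,b,e}}
  V123: {{a,g},{a,e,g}} {{f,g}}
  V124: {{a,g},{a,e,g}} {{f,g}}
  V134: {{g},{a,g},{b,g},{d,g},{e,g},{f,g},{a,e,g},{b,d,g}}
  V234: {{a,b},{a,b,e}} {{a,g},{a,e,g}} {{f,g}}
  V1234: {{a,g},{a,e,g}} {{f,g}}
C dims 7,13,8,2; δ0: rk 5, SNF 1^5; δ1: rk 6, SNF 1^6; δ2: rk 2, SNF 1^2
degree 0: 7−5−0 = 2 → Ȟ^0 ≅ Z^2
degree 1: 13−6−5 = 2 → Ȟ^1 ≅ Z^2
degree 2: 8−2−6 = 0 → Ȟ^2 ≅ 0

Ȟ^0 ≅ Z^2, Ȟ^1 ≅ Z^2 and Ȟ^2 ≅ 0


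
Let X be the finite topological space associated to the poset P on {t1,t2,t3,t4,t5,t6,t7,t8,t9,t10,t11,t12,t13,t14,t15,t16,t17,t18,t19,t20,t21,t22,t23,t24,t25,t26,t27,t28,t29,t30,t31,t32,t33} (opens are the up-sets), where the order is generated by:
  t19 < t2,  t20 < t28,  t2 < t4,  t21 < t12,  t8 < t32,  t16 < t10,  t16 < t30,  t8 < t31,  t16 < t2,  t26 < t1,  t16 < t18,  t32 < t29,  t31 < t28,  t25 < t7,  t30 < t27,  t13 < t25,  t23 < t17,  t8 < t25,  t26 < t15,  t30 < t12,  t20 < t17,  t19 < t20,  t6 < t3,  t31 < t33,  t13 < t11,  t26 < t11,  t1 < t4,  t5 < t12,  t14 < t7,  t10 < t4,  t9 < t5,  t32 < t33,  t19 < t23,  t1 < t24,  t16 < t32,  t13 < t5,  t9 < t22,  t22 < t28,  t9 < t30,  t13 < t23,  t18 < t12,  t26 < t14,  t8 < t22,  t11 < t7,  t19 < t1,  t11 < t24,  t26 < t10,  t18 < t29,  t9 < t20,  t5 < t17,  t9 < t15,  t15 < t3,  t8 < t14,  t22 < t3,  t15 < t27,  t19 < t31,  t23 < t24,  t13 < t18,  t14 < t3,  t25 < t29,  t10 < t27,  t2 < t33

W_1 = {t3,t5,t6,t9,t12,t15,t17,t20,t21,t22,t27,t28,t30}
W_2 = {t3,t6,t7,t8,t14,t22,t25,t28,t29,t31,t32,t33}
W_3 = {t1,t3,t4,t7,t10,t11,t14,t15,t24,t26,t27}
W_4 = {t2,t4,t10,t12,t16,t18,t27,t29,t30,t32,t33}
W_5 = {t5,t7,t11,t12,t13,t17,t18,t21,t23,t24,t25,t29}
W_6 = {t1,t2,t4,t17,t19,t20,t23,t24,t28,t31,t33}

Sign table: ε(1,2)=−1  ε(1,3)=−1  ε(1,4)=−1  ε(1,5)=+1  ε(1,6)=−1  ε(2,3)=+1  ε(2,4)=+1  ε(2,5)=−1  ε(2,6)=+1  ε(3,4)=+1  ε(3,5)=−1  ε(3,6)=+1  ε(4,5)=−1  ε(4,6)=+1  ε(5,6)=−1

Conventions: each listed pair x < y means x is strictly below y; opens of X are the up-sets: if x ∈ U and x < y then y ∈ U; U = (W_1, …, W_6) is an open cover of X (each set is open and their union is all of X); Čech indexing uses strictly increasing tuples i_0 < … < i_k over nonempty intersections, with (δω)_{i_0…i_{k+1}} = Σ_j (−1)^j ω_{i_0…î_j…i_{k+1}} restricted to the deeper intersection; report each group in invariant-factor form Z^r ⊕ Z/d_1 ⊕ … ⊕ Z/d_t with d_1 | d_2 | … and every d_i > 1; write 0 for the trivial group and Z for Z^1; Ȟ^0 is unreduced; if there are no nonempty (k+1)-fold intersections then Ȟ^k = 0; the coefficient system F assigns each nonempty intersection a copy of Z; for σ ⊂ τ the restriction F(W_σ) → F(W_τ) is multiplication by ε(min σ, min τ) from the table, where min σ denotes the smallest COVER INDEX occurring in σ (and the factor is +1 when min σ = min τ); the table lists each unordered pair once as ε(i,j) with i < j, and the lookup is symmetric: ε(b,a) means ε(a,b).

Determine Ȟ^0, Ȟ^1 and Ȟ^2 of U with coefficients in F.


Ȟ^0(U;F) ≅ Z, Ȟ^1(U;F) ≅ 0 and Ȟ^2(U;F) ≅ Z/2

intersection data:
  W12={t3,t6,t22,t28} W13={t3,t15,t27} W14={t12,t27,t30} W15={t5,t12,t17,t21} W16={t17,t20,t28} W23={t3,t7,t14} W24={t29,t32,t33} W25={t7,t25,t29} W26={t28,t31,t33} W34={t4,t10,t27} W35={t7,t11,t24} W36={t1,t4,t24} W45={t12,t18,t29} W46={t2,t4,t33} W56={t17,t23,t24}
  W123={t3} W126={t28} W134={t27} W145={t12} W156={t17} W235={t7} W245={t29} W246={t33} W346={t4} W356={t24}
C dims 6,15,10; δ0: rk 5, SNF 1^5; δ1: rk 10, SNF 1^9·2
Ȟ^0 = (6 − 5) − 0 = 1, so Ȟ^0 ≅ Z
Ȟ^1 = (15 − 10) − 5 = 0, so Ȟ^1 ≅ 0
Ȟ^2 = (10 − 0) − 10 = 0 plus torsion [2], so Ȟ^2 ≅ Z/2


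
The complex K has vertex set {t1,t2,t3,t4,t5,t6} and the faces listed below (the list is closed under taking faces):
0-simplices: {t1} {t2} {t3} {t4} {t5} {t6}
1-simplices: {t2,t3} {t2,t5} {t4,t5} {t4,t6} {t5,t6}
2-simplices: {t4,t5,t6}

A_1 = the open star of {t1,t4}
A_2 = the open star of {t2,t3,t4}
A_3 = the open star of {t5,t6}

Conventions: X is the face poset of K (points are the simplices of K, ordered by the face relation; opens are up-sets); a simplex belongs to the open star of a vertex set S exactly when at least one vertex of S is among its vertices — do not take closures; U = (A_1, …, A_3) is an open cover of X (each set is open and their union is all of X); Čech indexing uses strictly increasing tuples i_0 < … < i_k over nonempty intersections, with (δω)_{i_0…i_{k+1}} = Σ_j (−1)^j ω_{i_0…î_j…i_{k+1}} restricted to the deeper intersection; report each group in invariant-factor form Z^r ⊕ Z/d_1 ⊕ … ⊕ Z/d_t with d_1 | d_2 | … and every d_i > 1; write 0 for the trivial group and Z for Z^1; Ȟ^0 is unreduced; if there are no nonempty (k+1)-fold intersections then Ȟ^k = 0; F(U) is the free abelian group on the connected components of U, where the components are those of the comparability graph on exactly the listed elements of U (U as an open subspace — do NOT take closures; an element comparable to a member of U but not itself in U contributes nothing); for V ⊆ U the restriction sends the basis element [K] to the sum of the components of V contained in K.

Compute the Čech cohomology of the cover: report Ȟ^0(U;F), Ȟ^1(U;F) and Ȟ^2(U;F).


nonempty overlaps:
  A1={{t1},{t4},{t4,t5},{t4,t6},{t4,t5,t6}} A2={{t2},{t3},{t4},{t2,t3},{t2,t5},{t4,t5},{t4,t6},{t4,t5,t6}} A3={{t5},{t6},{t2,t5},{t4,t5},{t4,t6},{t5,t6},{t4,t5,t6}}
  A12={{t4},{t4,t5},{t4,t6},{t4,t5,t6}} A13={{t4,t5},{t4,t6},{t4,t5,t6}} A23={{t2,t5},{t4,t5},{t4,t6},{t4,t5,t6}}
  A123={{t4,t5},{t4,t6},{t4,t5,t6}}
components per intersection:
  A1: {{t1}} {{t4},{t4,t5},{t4,t6},{t4,t5,t6}}
  A2: {{t2},{t3},{t2,t3},{t2,t5}} {{t4},{t4,t5},{t4,t6},{t4,t5,t6}}
  A3: {{t5},{t6},{t2,t5},{t4,t5},{t4,t6},{t5,t6},{t4,t5,t6}}
  A12: {{t4},{t4,t5},{t4,t6},{t4,t5,t6}}
  A13: {{t4,t5},{t4,t6},{t4,t5,t6}}
  A23: {{t2,t5}} {{t4,t5},{t4,t6},{t4,t5,t6}}
  A123: {{t4,t5},{t4,t6},{t4,t5,t6}}
C dims 5,4,1; δ0: rk 3, SNF 1^3; δ1: rk 1, SNF 1^1
degree 0: 5−3−0 = 2 → Ȟ^0 ≅ Z^2
degree 1: 4−1−3 = 0 → Ȟ^1 ≅ 0
degree 2: 1−0−1 = 0 → Ȟ^2 ≅ 0

Ȟ^0 = Z^2,  Ȟ^1 = 0,  Ȟ^2 = 0


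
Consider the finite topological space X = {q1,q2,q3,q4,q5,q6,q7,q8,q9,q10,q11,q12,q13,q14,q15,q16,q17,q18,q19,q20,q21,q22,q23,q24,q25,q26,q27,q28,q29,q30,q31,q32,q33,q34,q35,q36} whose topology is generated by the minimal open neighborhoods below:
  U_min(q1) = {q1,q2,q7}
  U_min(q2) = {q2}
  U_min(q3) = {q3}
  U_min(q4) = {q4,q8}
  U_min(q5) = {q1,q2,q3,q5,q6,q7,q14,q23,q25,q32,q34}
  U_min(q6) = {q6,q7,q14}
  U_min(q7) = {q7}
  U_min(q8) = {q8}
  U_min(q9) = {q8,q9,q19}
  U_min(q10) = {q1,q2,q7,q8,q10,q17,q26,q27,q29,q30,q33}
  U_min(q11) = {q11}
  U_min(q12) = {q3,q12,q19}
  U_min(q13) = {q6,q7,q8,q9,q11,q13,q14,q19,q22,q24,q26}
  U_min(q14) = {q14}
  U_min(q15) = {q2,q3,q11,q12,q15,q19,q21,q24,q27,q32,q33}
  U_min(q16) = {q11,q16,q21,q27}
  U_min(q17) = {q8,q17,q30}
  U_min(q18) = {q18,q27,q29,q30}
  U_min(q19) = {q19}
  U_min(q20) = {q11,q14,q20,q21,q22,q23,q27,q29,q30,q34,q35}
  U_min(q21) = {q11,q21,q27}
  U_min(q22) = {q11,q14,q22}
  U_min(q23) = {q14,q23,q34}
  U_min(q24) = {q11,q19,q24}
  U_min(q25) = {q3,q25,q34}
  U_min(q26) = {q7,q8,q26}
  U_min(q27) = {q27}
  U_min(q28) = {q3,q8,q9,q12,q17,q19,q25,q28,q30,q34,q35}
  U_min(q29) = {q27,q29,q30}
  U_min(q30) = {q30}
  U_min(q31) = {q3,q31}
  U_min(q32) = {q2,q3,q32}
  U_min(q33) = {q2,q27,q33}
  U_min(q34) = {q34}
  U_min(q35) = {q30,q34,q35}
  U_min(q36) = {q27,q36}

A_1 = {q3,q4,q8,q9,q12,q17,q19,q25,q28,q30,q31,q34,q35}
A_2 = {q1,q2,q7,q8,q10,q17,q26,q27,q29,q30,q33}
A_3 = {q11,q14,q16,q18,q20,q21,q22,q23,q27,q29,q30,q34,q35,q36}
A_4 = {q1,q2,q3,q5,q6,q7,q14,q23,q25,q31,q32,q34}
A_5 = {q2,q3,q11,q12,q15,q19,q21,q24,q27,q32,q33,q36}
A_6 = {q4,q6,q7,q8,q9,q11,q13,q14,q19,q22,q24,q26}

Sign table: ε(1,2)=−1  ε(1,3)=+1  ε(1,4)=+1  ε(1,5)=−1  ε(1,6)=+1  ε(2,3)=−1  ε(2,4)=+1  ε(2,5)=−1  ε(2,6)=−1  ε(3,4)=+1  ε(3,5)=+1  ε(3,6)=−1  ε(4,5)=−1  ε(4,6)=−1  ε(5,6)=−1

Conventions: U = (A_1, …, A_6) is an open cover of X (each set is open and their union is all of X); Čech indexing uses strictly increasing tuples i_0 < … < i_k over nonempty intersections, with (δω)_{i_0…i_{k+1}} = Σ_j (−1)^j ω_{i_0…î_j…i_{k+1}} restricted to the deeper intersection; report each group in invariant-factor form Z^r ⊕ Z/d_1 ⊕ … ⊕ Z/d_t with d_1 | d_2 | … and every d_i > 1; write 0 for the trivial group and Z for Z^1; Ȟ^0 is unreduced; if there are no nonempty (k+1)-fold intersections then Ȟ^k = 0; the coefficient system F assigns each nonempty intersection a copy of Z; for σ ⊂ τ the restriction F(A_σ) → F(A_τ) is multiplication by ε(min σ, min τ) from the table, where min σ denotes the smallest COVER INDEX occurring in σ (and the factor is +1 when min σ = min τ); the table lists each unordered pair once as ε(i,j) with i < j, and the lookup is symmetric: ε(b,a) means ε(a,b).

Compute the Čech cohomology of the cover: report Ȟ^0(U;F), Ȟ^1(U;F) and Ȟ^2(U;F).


Ȟ^0 ≅ 0, Ȟ^1 ≅ Z/2 and Ȟ^2 ≅ Z

nonempty intersections:
  A12={q8,q17,q30} A13={q30,q34,q35} A14={q3,q25,q31,q34} A15={q3,q12,q19} A16={q4,q8,q9,q19} A23={q27,q29,q30} A24={q1,q2,q7} A25={q2,q27,q33} A26={q7,q8,q26} A34={q14,q23,q34} A35={q11,q21,q27,q36} A36={q11,q14,q22} A45={q2,q3,q32} A46={q6,q7,q14} A56={q11,q19,q24}
  A123={q30} A126={q8} A134={q34} A145={q3} A156={q19} A235={q27} A245={q2} A246={q7} A346={q14} A356={q11}
C dims 6,15,10; δ0: rk 6, SNF 1^5·2; δ1: rk 9, SNF 1^9
Ȟ^0: (6−6)−0=0 ⇒ 0
Ȟ^1: (15−9)−6=0 plus torsion [2] ⇒ Z/2
Ȟ^2: (10−0)−9=1 ⇒ Z


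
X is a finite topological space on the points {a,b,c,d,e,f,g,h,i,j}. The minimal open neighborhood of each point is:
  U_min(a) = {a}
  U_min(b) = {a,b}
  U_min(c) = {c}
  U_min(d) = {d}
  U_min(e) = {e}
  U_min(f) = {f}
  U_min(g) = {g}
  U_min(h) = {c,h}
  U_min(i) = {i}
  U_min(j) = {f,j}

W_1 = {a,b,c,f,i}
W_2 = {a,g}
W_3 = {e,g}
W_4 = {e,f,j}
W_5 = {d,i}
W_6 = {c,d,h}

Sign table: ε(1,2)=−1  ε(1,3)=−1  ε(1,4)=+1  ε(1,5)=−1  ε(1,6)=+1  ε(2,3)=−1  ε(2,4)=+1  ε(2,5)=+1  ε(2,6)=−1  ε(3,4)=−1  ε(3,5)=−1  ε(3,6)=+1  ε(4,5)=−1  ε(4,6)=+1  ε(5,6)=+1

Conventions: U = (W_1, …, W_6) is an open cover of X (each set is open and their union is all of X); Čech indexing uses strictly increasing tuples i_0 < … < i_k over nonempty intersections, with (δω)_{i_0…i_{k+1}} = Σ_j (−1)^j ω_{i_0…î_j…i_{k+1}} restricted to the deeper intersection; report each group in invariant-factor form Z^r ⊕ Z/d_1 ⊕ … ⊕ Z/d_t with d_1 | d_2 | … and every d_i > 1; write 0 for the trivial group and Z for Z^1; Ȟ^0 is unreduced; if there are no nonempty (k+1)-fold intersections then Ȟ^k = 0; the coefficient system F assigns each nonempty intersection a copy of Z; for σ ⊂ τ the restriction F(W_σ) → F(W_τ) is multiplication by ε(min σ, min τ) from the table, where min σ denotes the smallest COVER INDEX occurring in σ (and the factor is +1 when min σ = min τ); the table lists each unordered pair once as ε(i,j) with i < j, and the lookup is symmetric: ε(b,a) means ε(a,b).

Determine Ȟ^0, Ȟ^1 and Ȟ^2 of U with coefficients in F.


Ȟ^0 ≅ 0; Ȟ^1 ≅ Z ⊕ Z/2; Ȟ^2 ≅ 0

nonempty overlaps:
  W12={a} W14={f} W15={i} W16={c} W23={g} W34={e} W56={d}
C dims 6,7; δ0: rk 6, SNF 1^5·2
degree 0: 6−6−0 = 0 → Ȟ^0 ≅ 0
degree 1: 7−0−6 = 1 plus torsion [2] → Ȟ^1 ≅ Z ⊕ Z/2
degree 2: 0−0−0 = 0 → Ȟ^2 ≅ 0


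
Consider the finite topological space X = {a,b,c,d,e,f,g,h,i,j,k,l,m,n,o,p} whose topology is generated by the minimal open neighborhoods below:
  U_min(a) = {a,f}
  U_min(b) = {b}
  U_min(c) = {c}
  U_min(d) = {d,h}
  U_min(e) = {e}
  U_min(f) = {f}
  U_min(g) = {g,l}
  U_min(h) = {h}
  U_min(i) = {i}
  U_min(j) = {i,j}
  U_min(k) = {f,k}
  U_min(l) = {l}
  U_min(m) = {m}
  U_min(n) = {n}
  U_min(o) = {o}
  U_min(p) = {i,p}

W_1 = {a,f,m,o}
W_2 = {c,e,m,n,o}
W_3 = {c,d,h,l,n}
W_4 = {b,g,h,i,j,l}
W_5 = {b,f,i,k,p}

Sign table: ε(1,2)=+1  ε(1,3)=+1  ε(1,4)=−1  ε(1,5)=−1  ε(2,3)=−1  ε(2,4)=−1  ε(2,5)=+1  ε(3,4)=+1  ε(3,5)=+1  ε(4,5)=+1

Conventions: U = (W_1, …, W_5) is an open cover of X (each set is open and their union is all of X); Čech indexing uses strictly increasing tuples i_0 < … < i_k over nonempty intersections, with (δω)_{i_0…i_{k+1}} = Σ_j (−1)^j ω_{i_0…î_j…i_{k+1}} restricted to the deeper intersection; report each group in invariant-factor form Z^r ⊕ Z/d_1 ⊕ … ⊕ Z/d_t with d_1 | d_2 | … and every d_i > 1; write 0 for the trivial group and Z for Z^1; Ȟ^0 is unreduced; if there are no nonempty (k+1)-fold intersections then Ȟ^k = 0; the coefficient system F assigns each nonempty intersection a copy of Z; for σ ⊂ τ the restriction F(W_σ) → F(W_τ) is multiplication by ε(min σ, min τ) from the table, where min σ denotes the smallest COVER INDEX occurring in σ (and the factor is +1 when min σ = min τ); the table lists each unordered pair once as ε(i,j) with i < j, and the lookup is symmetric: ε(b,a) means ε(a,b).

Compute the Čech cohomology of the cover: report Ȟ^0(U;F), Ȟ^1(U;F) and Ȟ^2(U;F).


Ȟ^0(U;F) ≅ Z, Ȟ^1(U;F) ≅ Z and Ȟ^2(U;F) ≅ 0

intersection data:
  W12={m,o} W15={f} W23={c,n} W34={h,l} W45={b,i}
C dims 5,5; δ0: rk 4, SNF 1^4
Ȟ^0 = (5 − 4) − 0 = 1, so Ȟ^0 ≅ Z
Ȟ^1 = (5 − 0) − 4 = 1, so Ȟ^1 ≅ Z
Ȟ^2 = (0 − 0) − 0 = 0, so Ȟ^2 ≅ 0


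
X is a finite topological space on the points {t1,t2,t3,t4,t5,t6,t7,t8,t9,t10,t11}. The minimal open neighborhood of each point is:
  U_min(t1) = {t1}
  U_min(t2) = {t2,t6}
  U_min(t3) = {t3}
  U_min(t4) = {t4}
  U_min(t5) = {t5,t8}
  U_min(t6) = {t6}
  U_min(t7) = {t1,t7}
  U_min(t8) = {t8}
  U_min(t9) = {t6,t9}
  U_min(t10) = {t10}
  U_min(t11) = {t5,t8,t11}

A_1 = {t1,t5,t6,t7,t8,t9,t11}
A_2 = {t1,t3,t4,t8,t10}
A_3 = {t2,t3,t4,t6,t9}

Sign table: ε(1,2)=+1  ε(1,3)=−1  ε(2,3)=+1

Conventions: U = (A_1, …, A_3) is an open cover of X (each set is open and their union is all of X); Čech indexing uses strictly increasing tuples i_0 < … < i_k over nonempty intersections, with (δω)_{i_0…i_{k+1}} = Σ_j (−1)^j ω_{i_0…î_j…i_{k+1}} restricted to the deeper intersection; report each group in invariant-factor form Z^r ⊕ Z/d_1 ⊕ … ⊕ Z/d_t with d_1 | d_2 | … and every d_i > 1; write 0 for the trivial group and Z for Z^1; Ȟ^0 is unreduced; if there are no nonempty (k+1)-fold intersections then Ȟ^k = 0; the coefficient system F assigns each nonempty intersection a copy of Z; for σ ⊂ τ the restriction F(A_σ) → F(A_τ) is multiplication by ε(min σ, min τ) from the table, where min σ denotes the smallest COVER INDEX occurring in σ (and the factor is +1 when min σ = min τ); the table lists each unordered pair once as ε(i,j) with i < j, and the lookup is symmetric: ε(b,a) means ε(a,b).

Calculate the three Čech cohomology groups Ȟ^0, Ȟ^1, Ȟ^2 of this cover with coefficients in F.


cover nerve:
  A12={t1,t8} A13={t6,t9} A23={t3,t4}
C dims 3,3; δ0: rk 3, SNF 1^2·2
Ȟ^0: (3−3)−0=0 ⇒ 0
Ȟ^1: (3−0)−3=0 plus torsion [2] ⇒ Z/2
Ȟ^2: (0−0)−0=0 ⇒ 0

Ȟ^0 = 0; Ȟ^1 = Z/2; Ȟ^2 = 0


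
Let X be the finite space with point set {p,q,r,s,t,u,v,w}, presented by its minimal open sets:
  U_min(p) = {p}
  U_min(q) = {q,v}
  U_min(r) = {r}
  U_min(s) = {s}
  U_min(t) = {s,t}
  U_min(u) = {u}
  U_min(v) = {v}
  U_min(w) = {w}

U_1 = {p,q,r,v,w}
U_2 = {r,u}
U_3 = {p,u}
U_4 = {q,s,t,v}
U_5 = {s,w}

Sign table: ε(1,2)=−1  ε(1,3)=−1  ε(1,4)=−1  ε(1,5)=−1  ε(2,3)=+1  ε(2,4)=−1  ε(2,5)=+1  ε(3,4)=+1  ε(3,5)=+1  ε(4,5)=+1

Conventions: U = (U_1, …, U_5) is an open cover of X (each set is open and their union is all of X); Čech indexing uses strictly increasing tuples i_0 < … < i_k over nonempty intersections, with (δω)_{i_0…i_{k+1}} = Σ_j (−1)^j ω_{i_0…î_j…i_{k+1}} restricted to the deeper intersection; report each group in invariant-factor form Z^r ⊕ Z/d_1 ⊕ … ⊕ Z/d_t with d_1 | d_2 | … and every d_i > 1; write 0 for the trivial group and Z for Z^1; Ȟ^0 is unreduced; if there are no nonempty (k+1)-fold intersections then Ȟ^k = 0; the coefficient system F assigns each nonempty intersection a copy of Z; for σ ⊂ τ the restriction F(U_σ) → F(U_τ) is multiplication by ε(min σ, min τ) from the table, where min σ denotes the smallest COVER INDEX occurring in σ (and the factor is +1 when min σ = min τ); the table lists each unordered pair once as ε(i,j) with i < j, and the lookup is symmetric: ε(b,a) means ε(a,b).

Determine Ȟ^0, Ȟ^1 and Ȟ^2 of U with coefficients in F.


Ȟ^0 = Z, Ȟ^1 = Z^2, Ȟ^2 = 0

cover nerve:
  U12={r} U13={p} U14={q,v} U15={w} U23={u} U45={s}
C dims 5,6; δ0: rk 4, SNF 1^4
Ȟ^0: (5−4)−0=1 ⇒ Z
Ȟ^1: (6−0)−4=2 ⇒ Z^2
Ȟ^2: (0−0)−0=0 ⇒ 0


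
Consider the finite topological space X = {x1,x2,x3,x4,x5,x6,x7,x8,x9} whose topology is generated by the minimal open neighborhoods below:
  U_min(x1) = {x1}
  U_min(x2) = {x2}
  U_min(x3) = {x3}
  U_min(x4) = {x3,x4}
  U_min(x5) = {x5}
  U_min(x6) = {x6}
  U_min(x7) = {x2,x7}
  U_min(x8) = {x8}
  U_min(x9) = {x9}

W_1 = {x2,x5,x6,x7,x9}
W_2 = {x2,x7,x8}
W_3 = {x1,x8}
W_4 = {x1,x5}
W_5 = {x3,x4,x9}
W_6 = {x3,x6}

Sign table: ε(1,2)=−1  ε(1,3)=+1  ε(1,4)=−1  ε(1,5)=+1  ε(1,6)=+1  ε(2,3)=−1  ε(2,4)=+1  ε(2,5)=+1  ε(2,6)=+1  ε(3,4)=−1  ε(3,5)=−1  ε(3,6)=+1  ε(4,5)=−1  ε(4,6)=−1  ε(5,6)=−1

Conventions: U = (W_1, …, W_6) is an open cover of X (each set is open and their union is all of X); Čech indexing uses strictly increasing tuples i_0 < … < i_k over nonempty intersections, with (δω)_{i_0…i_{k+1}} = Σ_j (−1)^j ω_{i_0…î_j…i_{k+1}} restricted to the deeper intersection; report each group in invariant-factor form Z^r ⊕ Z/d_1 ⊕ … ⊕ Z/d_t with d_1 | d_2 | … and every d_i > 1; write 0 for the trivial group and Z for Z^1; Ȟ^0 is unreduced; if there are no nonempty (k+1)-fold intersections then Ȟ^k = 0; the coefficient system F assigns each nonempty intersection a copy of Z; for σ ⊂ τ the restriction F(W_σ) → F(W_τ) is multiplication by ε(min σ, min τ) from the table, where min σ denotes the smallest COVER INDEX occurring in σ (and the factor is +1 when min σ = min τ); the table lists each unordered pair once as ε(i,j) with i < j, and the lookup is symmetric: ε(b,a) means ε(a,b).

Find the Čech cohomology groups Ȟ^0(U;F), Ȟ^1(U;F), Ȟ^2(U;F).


cover nerve:
  W12={x2,x7} W14={x5} W15={x9} W16={x6} W23={x8} W34={x1} W56={x3}
C dims 6,7; δ0: rk 6, SNF 1^5·2
Ȟ^0: (6−6)−0=0 ⇒ 0
Ȟ^1: (7−0)−6=1 plus torsion [2] ⇒ Z ⊕ Z/2
Ȟ^2: (0−0)−0=0 ⇒ 0

Ȟ^0 ≅ 0,  Ȟ^1 ≅ Z ⊕ Z/2,  Ȟ^2 ≅ 0


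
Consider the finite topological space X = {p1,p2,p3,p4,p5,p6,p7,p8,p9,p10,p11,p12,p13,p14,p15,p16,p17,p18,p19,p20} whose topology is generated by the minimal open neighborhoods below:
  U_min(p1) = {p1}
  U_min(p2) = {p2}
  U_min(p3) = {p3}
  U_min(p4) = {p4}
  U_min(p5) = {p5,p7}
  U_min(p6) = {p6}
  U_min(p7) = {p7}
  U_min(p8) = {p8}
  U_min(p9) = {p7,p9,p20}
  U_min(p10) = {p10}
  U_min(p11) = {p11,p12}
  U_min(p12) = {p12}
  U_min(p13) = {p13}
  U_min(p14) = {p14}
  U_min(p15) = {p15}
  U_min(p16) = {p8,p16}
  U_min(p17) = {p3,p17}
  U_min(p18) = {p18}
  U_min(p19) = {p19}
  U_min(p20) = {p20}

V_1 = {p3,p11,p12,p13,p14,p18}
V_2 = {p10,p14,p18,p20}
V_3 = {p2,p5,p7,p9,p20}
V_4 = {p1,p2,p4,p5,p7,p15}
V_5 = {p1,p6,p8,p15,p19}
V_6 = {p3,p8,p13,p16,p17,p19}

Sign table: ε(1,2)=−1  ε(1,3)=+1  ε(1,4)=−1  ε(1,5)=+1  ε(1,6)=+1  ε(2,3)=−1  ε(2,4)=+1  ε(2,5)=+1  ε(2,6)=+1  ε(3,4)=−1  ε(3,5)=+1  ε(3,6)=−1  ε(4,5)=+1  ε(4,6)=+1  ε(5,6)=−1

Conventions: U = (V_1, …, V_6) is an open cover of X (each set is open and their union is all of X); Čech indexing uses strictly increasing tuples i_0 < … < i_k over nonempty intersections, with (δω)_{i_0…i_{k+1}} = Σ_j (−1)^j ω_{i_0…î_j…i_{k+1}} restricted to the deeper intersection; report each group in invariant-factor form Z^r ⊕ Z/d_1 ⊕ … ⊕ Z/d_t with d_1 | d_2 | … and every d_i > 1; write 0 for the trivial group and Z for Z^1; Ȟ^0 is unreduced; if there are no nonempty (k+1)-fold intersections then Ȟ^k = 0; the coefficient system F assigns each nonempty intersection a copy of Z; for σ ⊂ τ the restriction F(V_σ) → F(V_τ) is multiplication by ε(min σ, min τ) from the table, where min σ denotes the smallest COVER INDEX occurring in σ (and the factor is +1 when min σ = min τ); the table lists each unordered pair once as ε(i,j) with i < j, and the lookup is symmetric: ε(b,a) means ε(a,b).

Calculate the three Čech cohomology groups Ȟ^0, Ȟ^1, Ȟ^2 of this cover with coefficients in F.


intersection data:
  V12={p14,p18} V16={p3,p13} V23={p20} V34={p2,p5,p7} V45={p1,p15} V56={p8,p19}
C dims 6,6; δ0: rk 5, SNF 1^5
Ȟ^0 = (6 − 5) − 0 = 1, so Ȟ^0 ≅ Z
Ȟ^1 = (6 − 0) − 5 = 1, so Ȟ^1 ≅ Z
Ȟ^2 = (0 − 0) − 0 = 0, so Ȟ^2 ≅ 0

Ȟ^0(U;F) ≅ Z, Ȟ^1(U;F) ≅ Z and Ȟ^2(U;F) ≅ 0


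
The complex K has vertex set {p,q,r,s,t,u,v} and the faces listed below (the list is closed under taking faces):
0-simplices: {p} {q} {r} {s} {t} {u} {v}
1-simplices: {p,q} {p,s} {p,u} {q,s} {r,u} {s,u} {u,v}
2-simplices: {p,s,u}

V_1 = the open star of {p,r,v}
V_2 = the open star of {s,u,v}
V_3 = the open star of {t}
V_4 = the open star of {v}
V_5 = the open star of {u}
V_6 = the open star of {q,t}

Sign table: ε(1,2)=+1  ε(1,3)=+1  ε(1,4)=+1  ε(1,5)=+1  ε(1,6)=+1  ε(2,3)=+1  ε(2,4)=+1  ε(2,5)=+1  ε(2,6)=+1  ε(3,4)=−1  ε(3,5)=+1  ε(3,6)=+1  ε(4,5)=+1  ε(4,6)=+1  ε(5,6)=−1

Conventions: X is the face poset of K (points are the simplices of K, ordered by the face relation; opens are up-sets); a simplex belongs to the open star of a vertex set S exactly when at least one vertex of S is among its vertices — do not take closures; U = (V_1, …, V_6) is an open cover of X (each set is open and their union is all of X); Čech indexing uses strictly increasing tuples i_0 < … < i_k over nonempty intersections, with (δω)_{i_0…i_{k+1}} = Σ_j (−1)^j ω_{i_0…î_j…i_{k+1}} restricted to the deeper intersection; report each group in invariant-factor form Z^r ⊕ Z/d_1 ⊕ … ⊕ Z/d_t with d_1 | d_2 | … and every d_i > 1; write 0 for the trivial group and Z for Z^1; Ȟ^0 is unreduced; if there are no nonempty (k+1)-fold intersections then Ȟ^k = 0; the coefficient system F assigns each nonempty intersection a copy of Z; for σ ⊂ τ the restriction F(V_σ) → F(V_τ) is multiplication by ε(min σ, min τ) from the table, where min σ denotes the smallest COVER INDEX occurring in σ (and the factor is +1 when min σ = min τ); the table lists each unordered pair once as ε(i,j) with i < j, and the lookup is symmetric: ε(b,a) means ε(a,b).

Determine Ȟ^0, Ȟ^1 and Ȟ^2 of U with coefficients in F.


cover nerve:
  V1={{p},{r},{v},{p,q},{p,s},{p,u},{r,u},{u,v},{p,s,u}} V2={{s},{u},{v},{p,s},{p,u},{q,s},{r,u},{s,u},{u,v},{p,s,u}} V3={{t}} V4={{v},{u,v}} V5={{u},{p,u},{r,u},{s,u},{u,v},{p,s,u}} V6={{q},{t},{p,q},{q,s}}
  V12={{v},{p,s},{p,u},{r,u},{u,v},{p,s,u}} V14={{v},{u,v}} V15={{p,u},{r,u},{u,v},{p,s,u}} V16={{p,q}} V24={{v},{u,v}} V25={{u},{p,u},{r,u},{s,u},{u,v},{p,s,u}} V26={{q,s}} V36={{t}} V45={{u,v}}
  V124={{v},{u,v}} V125={{p,u},{r,u},{u,v},{p,s,u}} V145={{u,v}} V245={{u,v}}
  V1245={{u,v}}
C dims 6,9,4,1; δ0: rk 5, SNF 1^5; δ1: rk 3, SNF 1^3; δ2: rk 1, SNF 1^1
Ȟ^0: (6−5)−0=1 ⇒ Z
Ȟ^1: (9−3)−5=1 ⇒ Z
Ȟ^2: (4−1)−3=0 ⇒ 0

Ȟ^0 = Z; Ȟ^1 = Z; Ȟ^2 = 0


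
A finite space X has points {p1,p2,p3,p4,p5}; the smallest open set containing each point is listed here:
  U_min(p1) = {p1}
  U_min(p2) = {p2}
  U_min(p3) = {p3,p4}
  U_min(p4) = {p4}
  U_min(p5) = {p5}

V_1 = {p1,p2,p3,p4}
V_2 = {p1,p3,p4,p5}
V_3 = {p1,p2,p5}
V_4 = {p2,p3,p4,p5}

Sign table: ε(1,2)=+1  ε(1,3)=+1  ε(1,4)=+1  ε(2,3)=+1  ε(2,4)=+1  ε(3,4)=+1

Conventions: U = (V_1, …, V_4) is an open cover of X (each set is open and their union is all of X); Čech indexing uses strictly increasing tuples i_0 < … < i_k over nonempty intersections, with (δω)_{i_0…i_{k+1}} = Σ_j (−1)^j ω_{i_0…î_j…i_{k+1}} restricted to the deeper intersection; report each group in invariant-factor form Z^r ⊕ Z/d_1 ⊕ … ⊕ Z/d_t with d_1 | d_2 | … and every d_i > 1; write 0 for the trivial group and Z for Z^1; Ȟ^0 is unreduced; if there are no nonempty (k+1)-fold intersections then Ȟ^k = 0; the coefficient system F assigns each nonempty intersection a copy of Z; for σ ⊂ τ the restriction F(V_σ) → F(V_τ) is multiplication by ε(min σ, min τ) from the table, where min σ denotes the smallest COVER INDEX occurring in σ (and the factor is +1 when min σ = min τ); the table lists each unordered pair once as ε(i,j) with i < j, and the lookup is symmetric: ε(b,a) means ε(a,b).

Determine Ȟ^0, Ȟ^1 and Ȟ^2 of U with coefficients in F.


Ȟ^0 ≅ Z, Ȟ^1 ≅ 0, Ȟ^2 ≅ Z

intersection data:
  V12={p1,p3,p4} V13={p1,p2} V14={p2,p3,p4} V23={p1,p5} V24={p3,p4,p5} V34={p2,p5}
  V123={p1} V124={p3,p4} V134={p2} V234={p5}
C dims 4,6,4; δ0: rk 3, SNF 1^3; δ1: rk 3, SNF 1^3
Ȟ^0 = (4 − 3) − 0 = 1, so Ȟ^0 ≅ Z
Ȟ^1 = (6 − 3) − 3 = 0, so Ȟ^1 ≅ 0
Ȟ^2 = (4 − 0) − 3 = 1, so Ȟ^2 ≅ Z
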